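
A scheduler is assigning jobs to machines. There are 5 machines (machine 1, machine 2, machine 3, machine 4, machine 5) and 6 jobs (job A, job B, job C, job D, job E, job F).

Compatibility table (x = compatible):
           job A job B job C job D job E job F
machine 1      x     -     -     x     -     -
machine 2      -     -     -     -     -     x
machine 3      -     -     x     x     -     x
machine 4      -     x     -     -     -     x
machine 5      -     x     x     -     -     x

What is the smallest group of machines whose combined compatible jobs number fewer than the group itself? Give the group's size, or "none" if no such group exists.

A matching saturating every machine exists, for instance machine 1→job A, machine 2→job F, machine 3→job D, machine 4→job B, machine 5→job C.
By Hall's marriage theorem, this means |N(S)| ≥ |S| for every subset S, so no violating subset exists.

none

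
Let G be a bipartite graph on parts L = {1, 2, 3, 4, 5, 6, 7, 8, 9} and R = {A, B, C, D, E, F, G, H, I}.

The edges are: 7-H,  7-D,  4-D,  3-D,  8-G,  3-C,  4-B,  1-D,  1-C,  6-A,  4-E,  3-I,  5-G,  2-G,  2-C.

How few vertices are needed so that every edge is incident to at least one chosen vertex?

7

A maximum matching has 7 edges (e.g. 1–D, 2–C, 3–I, 4–B, 5–G, 6–A, 7–H).
By König's theorem the minimum vertex cover has the same size. One such cover is {1, 2, 3, 4, 6, 7, G}.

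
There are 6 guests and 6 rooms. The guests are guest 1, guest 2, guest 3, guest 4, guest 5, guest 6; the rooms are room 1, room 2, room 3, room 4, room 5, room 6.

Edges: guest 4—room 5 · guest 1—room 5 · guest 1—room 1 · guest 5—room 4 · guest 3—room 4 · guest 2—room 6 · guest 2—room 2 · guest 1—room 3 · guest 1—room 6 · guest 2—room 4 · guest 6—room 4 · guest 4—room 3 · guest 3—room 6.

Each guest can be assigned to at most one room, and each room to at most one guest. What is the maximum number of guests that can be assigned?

A valid assignment of size 5: guest 1-room 3, guest 2-room 2, guest 3-room 6, guest 4-room 5, guest 5-room 4.
The set {guest 5, guest 6} has only 1 neighbour ({room 4}), so by Hall's theorem at most 5 of the 6 guests can be matched.

5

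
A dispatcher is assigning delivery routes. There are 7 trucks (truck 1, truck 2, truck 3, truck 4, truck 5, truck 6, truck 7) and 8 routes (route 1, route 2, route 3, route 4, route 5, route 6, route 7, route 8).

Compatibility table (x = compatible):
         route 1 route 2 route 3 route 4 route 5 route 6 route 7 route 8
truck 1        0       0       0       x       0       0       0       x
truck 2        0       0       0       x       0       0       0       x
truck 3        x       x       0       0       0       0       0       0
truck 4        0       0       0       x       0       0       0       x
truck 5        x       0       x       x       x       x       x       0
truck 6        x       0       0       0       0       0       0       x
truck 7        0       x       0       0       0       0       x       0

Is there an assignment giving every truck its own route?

No

The set {truck 1, truck 2, truck 4} has only 2 neighbours ({route 4, route 8}), so by Hall's theorem at most 6 of the 7 trucks can be matched.
Hence no matching covers every truck.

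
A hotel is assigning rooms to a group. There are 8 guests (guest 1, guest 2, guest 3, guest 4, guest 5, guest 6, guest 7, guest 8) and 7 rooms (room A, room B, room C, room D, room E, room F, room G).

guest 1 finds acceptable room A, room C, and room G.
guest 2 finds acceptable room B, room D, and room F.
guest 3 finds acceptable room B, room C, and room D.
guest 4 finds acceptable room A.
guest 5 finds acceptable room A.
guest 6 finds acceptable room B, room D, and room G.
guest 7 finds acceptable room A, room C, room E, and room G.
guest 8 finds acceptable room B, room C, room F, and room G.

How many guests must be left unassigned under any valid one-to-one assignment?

1

One maximum matching: guest 1→room C, guest 2→room F, guest 3→room D, guest 4→room A, guest 6→room B, guest 7→room E, guest 8→room G.
The set {guest 4, guest 5} has only 1 neighbour ({room A}), so by Hall's theorem at most 7 of the 8 guests can be matched.
That matches 7 of the 8, leaving 1 unmatched; no matching can do better.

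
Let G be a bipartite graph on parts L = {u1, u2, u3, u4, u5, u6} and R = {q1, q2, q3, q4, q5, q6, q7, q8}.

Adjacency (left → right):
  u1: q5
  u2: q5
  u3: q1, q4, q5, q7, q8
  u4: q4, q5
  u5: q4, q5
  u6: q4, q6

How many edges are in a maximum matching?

4

One maximum matching: u1–q5, u3–q7, u4–q4, u6–q6.
The set {u1, u2, u4, u5} has only 2 neighbours ({q4, q5}), so by Hall's theorem at most 4 of the 6 left vertices can be matched.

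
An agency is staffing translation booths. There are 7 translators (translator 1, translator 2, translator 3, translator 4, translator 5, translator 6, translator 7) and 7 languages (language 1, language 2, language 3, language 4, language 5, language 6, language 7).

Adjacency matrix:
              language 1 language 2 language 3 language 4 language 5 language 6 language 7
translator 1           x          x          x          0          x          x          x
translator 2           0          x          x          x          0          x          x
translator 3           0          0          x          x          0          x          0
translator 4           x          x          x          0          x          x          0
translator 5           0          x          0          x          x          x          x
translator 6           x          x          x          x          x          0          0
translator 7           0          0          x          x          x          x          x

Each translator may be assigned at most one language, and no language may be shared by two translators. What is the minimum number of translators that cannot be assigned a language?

0

One maximum matching: translator 1→language 1, translator 2→language 6, translator 3→language 4, translator 4→language 5, translator 5→language 2, translator 6→language 3, translator 7→language 7.
This saturates every translator, so 7 is the maximum.
That matches 7 of the 7, leaving 0 unmatched; no matching can do better.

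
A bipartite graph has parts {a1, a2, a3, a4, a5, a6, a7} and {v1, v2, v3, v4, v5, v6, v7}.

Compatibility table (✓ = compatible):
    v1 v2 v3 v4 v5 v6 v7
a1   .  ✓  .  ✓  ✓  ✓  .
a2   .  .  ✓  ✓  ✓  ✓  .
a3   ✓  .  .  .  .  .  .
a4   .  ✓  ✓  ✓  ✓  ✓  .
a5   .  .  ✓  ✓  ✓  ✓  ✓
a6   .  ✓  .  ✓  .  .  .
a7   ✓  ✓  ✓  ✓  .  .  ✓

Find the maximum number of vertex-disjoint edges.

7

For example, pair a1–v6, a2–v5, a3–v1, a4–v2, a5–v7, a6–v4, a7–v3.
This saturates every left vertex, so 7 is the maximum.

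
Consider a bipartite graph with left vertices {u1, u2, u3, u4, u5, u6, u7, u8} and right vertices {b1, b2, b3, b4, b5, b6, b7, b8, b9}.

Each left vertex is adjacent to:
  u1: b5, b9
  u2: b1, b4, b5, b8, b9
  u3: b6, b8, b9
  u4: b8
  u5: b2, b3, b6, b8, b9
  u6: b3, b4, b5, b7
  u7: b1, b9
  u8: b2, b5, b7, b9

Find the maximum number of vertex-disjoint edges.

A valid assignment of size 8: u1-b9, u2-b4, u3-b6, u4-b8, u5-b2, u6-b3, u7-b1, u8-b5.
This saturates every left vertex, so 8 is the maximum.

8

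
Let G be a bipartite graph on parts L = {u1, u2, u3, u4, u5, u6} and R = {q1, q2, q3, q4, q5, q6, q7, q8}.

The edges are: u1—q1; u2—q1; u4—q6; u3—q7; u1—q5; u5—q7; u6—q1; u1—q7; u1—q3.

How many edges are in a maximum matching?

A valid assignment of size 4: u1-q5, u2-q1, u3-q7, u4-q6.
The set {u2, u3, u5, u6} has only 2 neighbours ({q1, q7}), so by Hall's theorem at most 4 of the 6 left vertices can be matched.

4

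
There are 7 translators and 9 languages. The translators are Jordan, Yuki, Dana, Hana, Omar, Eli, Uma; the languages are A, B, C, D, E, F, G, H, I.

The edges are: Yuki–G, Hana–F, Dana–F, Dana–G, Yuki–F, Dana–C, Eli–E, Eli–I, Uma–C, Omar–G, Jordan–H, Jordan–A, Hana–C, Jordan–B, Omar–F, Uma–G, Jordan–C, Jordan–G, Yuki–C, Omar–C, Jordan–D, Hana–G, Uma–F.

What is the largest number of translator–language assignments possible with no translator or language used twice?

5

A valid assignment of size 5: Jordan-A, Yuki-G, Dana-C, Hana-F, Eli-E.
The set {Yuki, Dana, Hana, Omar, Uma} has only 3 neighbours ({C, F, G}), so by Hall's theorem at most 5 of the 7 translators can be matched.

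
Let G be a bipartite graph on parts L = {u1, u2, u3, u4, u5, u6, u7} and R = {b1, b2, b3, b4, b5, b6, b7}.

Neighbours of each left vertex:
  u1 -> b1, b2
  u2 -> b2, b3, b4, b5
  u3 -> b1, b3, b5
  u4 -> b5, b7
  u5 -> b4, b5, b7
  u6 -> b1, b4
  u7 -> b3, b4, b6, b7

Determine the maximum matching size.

One maximum matching: u1-b2, u2-b3, u3-b1, u4-b7, u5-b5, u6-b4, u7-b6.
All 7 left vertices are matched, so no larger matching exists.

7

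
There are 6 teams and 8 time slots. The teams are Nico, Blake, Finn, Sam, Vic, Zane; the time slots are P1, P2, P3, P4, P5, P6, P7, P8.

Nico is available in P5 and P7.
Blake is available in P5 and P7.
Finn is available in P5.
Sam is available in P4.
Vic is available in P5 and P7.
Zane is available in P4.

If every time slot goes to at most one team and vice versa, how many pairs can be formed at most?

3

One maximum matching: Nico-P5, Blake-P7, Sam-P4.
The set {Nico, Blake, Finn, Sam, Vic, Zane} has only 3 neighbours ({P4, P5, P7}), so by Hall's theorem at most 3 of the 6 teams can be matched.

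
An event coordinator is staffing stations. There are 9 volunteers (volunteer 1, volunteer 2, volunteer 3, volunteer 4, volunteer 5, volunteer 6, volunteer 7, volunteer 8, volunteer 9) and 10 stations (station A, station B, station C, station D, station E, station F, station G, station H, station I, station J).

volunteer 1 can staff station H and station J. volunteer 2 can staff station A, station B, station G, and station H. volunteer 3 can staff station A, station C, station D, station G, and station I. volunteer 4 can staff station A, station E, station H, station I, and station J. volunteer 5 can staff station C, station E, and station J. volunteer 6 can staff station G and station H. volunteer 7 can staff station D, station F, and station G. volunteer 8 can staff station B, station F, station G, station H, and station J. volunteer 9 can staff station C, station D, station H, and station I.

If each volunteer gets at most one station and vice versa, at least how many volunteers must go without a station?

A valid assignment of size 9: volunteer 1-station H, volunteer 2-station A, volunteer 3-station C, volunteer 4-station I, volunteer 5-station E, volunteer 6-station G, volunteer 7-station F, volunteer 8-station J, volunteer 9-station D.
This saturates every volunteer, so 9 is the maximum.
That matches 9 of the 9, leaving 0 unmatched; no matching can do better.

0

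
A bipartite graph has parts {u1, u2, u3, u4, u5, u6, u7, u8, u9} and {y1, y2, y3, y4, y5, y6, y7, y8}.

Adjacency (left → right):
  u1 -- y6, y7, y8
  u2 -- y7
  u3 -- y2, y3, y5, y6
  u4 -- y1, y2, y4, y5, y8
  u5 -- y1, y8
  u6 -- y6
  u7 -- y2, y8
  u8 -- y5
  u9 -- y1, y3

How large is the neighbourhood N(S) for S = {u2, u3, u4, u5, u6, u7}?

8

The union of neighbours of {u2, u3, u4, u5, u6, u7} is {y1, y2, y3, y4, y5, y6, y7, y8}, which has 8 elements.
Since |N(S)| = 8 ≥ |S| = 6, Hall's condition holds for this subset.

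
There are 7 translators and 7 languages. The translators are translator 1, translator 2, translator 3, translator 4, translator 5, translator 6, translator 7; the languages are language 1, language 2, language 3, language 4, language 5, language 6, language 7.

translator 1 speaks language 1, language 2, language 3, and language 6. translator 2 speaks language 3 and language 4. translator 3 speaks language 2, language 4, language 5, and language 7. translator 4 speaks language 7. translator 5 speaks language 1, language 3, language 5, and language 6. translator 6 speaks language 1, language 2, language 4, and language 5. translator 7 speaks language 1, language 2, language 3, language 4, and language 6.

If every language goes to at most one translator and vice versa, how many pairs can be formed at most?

One maximum matching: translator 1→language 3, translator 2→language 4, translator 3→language 5, translator 4→language 7, translator 5→language 6, translator 6→language 1, translator 7→language 2.
This saturates every translator, so 7 is the maximum.

7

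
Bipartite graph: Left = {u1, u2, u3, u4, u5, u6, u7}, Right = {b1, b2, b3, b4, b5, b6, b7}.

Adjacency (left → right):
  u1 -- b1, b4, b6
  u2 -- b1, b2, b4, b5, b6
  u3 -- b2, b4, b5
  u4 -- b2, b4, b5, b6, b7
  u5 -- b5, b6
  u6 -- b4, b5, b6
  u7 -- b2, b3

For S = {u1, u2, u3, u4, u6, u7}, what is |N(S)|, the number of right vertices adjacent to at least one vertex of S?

The union of neighbours of {u1, u2, u3, u4, u6, u7} is {b1, b2, b3, b4, b5, b6, b7}, which has 7 elements.
Since |N(S)| = 7 ≥ |S| = 6, Hall's condition holds for this subset.

7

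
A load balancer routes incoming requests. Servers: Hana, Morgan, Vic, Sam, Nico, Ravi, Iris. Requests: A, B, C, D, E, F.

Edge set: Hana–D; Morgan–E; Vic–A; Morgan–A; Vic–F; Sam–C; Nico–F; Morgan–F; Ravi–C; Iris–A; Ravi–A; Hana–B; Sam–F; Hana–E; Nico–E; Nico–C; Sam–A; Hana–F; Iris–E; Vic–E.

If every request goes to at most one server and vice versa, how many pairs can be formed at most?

5

For example, pair Hana–B, Morgan–F, Vic–A, Sam–C, Nico–E.
The set {Morgan, Vic, Sam, Nico, Ravi, Iris} has only 4 neighbours ({A, C, E, F}), so by Hall's theorem at most 5 of the 7 servers can be matched.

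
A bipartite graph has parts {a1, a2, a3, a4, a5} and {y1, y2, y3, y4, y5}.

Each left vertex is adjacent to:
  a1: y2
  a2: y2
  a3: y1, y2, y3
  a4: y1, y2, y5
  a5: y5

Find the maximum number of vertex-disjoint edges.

4

One maximum matching: a1-y2, a3-y3, a4-y1, a5-y5.
The set {a1, a2} has only 1 neighbour ({y2}), so by Hall's theorem at most 4 of the 5 left vertices can be matched.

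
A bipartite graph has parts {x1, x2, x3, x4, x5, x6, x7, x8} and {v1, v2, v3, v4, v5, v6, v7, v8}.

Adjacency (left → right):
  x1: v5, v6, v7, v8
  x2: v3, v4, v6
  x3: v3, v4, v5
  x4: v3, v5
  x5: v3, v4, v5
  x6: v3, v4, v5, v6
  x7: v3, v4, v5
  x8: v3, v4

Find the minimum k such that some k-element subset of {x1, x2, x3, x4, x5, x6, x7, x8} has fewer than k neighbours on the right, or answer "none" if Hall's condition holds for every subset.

4

Take S = {x3, x4, x5, x7}. Its neighbourhood is {v3, v4, v5}, so |N(S)| = 3 < |S| = 4.
Every subset of size less than 4 has at least as many neighbours as members, so 4 is the minimum.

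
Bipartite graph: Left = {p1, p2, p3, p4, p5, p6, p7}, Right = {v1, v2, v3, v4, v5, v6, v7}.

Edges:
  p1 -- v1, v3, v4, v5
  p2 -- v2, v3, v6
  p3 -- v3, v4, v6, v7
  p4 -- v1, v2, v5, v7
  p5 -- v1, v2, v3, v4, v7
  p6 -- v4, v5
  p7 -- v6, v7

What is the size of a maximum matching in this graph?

7

For example, pair p1-v1, p2-v2, p3-v4, p4-v7, p5-v3, p6-v5, p7-v6.
This saturates every left vertex, so 7 is the maximum.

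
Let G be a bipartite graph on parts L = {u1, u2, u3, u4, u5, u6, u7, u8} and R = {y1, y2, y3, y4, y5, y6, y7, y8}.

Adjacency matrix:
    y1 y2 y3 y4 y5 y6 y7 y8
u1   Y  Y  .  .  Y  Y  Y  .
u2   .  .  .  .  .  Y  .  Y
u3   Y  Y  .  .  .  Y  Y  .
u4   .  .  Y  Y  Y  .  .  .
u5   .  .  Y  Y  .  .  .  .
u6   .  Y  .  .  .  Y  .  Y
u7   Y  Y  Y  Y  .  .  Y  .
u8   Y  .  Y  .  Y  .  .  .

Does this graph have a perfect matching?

One maximum matching: u1-y6, u2-y8, u3-y1, u4-y5, u5-y4, u6-y2, u7-y7, u8-y3.
All 8 left vertices are covered.

Yes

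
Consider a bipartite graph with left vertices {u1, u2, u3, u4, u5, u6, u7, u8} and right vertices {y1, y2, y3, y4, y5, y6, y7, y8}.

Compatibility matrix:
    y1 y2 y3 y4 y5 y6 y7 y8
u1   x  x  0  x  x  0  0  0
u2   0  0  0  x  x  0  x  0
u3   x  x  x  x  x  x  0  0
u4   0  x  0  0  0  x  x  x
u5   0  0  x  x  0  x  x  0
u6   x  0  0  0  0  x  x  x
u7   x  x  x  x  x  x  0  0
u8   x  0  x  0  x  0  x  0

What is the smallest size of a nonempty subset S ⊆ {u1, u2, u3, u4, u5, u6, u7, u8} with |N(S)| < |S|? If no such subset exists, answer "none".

none

A matching saturating every left vertex exists, for instance u1→y2, u2→y5, u3→y6, u4→y8, u5→y4, u6→y7, u7→y1, u8→y3.
By Hall's marriage theorem, this means |N(S)| ≥ |S| for every subset S, so no violating subset exists.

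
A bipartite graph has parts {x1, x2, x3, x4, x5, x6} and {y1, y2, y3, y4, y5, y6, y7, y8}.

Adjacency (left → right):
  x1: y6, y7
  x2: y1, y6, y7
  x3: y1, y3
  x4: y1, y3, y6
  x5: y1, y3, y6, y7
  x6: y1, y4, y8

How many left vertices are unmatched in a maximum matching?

1

One maximum matching: x1–y6, x2–y7, x3–y1, x4–y3, x6–y4.
The set {x1, x2, x3, x4, x5} has only 4 neighbours ({y1, y3, y6, y7}), so by Hall's theorem at most 5 of the 6 left vertices can be matched.
That matches 5 of the 6, leaving 1 unmatched; no matching can do better.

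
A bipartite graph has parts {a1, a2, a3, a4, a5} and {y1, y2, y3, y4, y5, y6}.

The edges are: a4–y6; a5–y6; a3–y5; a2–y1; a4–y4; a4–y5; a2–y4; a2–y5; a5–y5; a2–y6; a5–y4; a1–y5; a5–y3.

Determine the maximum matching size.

A valid assignment of size 4: a1→y5, a2→y1, a4→y4, a5→y3.
The set {a1, a3} has only 1 neighbour ({y5}), so by Hall's theorem at most 4 of the 5 left vertices can be matched.

4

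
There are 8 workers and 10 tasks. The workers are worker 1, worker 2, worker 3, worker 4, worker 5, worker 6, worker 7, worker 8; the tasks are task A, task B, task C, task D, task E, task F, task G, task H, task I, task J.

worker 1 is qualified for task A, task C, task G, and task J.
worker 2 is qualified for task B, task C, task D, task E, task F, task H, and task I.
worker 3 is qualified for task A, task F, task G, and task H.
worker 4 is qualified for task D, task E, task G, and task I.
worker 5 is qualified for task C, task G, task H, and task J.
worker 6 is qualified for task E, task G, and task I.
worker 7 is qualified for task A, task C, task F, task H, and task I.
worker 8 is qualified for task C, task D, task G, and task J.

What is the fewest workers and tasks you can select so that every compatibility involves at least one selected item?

8

The 8 edges worker 1–task J, worker 2–task I, worker 3–task A, worker 4–task E, worker 5–task C, worker 6–task G, worker 7–task F, worker 8–task D form a matching, so any vertex cover needs at least 8 vertices (one per matched edge).
Conversely {worker 1, worker 2, worker 3, worker 4, worker 5, worker 6, worker 7, worker 8} meets every edge and has exactly 8 vertices, so 8 is optimal.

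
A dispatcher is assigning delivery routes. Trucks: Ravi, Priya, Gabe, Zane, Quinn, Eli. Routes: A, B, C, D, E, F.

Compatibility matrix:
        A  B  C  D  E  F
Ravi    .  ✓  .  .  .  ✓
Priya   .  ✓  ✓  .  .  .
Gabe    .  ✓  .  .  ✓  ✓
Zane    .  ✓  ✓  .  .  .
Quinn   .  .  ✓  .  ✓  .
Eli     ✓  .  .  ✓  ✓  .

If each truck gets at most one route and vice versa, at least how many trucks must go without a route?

One maximum matching: Ravi–F, Priya–C, Gabe–E, Zane–B, Eli–D.
The set {Ravi, Priya, Gabe, Zane, Quinn} has only 4 neighbours ({B, C, E, F}), so by Hall's theorem at most 5 of the 6 trucks can be matched.
That matches 5 of the 6, leaving 1 unmatched; no matching can do better.

1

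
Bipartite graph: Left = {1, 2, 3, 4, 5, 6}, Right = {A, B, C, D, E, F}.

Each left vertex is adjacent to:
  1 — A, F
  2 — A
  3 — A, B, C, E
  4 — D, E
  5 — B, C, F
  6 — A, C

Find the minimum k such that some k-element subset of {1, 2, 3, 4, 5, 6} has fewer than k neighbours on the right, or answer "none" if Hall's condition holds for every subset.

none

A matching saturating every left vertex exists, for instance 1→F, 2→A, 3→E, 4→D, 5→B, 6→C.
By Hall's marriage theorem, this means |N(S)| ≥ |S| for every subset S, so no violating subset exists.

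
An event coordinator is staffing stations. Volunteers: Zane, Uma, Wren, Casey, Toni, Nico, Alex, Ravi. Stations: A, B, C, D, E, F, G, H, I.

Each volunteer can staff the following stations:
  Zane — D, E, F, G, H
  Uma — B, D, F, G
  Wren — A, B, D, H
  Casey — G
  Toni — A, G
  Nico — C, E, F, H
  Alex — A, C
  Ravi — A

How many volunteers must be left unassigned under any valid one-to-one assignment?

For example, pair Zane→E, Uma→F, Wren→B, Casey→G, Toni→A, Nico→H, Alex→C.
The set {Casey, Toni, Ravi} has only 2 neighbours ({A, G}), so by Hall's theorem at most 7 of the 8 volunteers can be matched.
That matches 7 of the 8, leaving 1 unmatched; no matching can do better.

1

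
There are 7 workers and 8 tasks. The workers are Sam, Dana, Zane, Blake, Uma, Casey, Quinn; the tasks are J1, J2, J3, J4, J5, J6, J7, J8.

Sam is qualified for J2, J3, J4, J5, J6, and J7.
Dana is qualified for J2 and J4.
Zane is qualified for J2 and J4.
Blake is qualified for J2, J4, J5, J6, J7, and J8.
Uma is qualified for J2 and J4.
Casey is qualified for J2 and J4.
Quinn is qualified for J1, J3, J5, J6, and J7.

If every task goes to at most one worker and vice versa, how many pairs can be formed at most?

A valid assignment of size 5: Sam–J3, Dana–J4, Zane–J2, Blake–J7, Quinn–J6.
The set {Dana, Zane, Uma, Casey} has only 2 neighbours ({J2, J4}), so by Hall's theorem at most 5 of the 7 workers can be matched.

5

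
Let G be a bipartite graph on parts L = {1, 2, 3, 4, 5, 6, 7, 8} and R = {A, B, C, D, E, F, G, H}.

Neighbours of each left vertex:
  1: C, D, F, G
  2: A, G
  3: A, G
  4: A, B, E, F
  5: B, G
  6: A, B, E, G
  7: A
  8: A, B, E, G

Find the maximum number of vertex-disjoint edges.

6

A valid assignment of size 6: 1→C, 2→A, 3→G, 4→F, 5→B, 6→E.
The set {2, 3, 5, 6, 7, 8} has only 4 neighbours ({A, B, E, G}), so by Hall's theorem at most 6 of the 8 left vertices can be matched.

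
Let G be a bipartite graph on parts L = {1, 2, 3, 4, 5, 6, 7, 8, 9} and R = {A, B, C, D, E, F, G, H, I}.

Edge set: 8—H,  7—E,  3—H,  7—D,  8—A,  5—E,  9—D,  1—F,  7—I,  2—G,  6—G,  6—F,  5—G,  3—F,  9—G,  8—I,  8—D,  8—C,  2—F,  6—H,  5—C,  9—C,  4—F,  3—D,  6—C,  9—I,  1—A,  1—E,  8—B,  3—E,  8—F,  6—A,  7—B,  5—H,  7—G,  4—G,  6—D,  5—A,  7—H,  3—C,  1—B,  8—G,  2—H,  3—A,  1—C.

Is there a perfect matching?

A valid assignment of size 9: 1→B, 2→H, 3→C, 4→F, 5→E, 6→D, 7→I, 8→A, 9→G.
All 9 left vertices are covered.

Yes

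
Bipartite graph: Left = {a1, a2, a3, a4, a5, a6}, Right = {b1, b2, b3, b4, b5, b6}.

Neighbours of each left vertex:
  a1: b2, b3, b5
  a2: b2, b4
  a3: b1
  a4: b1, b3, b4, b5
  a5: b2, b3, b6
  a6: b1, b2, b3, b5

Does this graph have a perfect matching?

One maximum matching: a1→b5, a2→b2, a3→b1, a4→b4, a5→b6, a6→b3.
Every left vertex is matched, so this is a perfect matching.

Yes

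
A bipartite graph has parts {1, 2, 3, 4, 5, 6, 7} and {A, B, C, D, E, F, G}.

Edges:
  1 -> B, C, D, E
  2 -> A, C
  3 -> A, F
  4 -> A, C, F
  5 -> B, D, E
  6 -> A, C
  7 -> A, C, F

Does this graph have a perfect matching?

The set {2, 3, 4, 6, 7} has only 3 neighbours ({A, C, F}), so by Hall's theorem at most 5 of the 7 left vertices can be matched.
Hence no matching covers every left vertex.

No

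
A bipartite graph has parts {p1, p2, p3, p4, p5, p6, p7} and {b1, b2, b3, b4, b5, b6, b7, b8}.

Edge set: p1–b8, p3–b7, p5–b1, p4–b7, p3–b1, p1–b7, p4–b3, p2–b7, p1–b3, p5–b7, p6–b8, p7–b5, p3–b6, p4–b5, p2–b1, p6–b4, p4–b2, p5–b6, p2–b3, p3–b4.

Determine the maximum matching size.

7

A valid assignment of size 7: p1–b3, p2–b7, p3–b6, p4–b2, p5–b1, p6–b8, p7–b5.
This saturates every left vertex, so 7 is the maximum.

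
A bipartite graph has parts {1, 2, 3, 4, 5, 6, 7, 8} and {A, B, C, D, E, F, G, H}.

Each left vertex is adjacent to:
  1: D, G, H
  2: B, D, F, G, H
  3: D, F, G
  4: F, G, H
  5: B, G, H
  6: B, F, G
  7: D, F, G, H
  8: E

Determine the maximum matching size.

6

One maximum matching: 1–G, 2–H, 3–D, 4–F, 5–B, 8–E.
The set {1, 2, 3, 4, 5, 6, 7} has only 5 neighbours ({B, D, F, G, H}), so by Hall's theorem at most 6 of the 8 left vertices can be matched.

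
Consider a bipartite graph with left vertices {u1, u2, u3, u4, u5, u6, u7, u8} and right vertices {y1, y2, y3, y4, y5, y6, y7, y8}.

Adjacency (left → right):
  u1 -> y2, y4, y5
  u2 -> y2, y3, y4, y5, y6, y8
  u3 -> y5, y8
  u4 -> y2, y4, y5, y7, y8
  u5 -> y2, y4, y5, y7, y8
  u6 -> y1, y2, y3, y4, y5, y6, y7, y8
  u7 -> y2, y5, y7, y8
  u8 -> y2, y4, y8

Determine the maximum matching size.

7

One maximum matching: u1→y2, u2→y6, u3→y5, u4→y4, u5→y8, u6→y3, u7→y7.
The set {u1, u3, u4, u5, u7, u8} has only 5 neighbours ({y2, y4, y5, y7, y8}), so by Hall's theorem at most 7 of the 8 left vertices can be matched.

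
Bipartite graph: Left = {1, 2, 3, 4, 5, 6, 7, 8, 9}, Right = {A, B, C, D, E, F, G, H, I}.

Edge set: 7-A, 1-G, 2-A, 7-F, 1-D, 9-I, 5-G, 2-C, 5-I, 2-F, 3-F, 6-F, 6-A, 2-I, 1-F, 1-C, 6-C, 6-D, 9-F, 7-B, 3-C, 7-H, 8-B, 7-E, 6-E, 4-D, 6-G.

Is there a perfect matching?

Yes

A valid assignment of size 9: 1→G, 2→A, 3→C, 4→D, 5→I, 6→E, 7→H, 8→B, 9→F.
All 9 left vertices are covered.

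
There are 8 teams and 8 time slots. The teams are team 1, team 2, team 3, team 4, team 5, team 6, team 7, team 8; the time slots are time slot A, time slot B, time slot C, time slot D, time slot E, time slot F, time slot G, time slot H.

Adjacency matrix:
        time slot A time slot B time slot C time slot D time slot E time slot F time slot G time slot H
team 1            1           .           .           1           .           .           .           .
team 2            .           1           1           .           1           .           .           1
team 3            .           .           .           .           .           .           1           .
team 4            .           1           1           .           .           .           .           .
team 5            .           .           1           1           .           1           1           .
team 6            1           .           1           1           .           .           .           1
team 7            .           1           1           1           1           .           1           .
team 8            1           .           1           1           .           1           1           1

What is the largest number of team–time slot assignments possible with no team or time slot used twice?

8

One maximum matching: team 1→time slot A, team 2→time slot H, team 3→time slot G, team 4→time slot B, team 5→time slot F, team 6→time slot D, team 7→time slot E, team 8→time slot C.
This saturates every team, so 8 is the maximum.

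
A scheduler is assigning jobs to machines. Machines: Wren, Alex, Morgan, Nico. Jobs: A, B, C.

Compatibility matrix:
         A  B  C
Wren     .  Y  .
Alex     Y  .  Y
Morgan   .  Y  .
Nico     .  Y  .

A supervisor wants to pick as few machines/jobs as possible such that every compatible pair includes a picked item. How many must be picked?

A maximum matching has 2 edges (e.g. Wren–B, Alex–C).
By König's theorem the minimum vertex cover has the same size. One such cover is {Alex, B}.

2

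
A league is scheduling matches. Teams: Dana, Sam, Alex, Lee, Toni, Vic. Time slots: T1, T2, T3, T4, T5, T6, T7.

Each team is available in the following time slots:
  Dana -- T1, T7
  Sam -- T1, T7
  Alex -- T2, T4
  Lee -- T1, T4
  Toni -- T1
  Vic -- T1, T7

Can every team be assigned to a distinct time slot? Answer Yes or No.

The set {Dana, Sam, Toni, Vic} has only 2 neighbours ({T1, T7}), so by Hall's theorem at most 4 of the 6 teams can be matched.
Hence no matching covers every team.

No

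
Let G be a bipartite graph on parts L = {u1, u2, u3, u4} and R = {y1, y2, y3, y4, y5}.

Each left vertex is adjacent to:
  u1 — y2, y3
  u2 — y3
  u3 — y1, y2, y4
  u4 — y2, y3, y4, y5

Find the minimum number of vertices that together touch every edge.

4

A maximum matching has 4 edges (e.g. u1–y2, u2–y3, u3–y1, u4–y5).
By König's theorem the minimum vertex cover has the same size. One such cover is {u1, u2, u3, u4}.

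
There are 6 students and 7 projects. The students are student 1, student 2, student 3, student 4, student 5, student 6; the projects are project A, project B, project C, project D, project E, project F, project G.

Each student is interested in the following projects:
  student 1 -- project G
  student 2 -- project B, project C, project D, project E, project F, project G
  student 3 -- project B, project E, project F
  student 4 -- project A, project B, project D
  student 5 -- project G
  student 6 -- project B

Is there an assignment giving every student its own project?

The set {student 1, student 5} has only 1 neighbour ({project G}), so by Hall's theorem at most 5 of the 6 students can be matched.
Hence no matching covers every student.

No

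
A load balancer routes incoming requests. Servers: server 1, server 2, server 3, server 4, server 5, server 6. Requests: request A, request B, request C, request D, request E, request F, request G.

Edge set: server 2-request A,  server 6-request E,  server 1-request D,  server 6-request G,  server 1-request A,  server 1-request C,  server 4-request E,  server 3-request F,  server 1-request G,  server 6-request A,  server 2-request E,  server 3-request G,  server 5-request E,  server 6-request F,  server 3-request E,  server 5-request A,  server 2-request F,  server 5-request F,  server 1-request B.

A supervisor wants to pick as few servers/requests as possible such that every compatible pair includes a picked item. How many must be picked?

{server 1, request A, request E, request F, request G} is a vertex cover of size 5: every edge has an endpoint in this set.
No smaller cover exists because server 1–request C, server 2–request A, server 3–request G, server 4–request E, server 5–request F is a matching of size 5, and a cover must include an endpoint of each of these disjoint edges (König's theorem).

5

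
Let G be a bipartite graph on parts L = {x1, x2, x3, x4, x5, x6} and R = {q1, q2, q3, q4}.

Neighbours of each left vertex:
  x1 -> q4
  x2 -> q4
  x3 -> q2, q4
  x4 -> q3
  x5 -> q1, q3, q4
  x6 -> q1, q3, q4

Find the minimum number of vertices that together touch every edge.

A maximum matching has 4 edges (e.g. x1–q4, x3–q2, x4–q3, x5–q1).
By König's theorem the minimum vertex cover has the same size. One such cover is {x3, q1, q3, q4}.

4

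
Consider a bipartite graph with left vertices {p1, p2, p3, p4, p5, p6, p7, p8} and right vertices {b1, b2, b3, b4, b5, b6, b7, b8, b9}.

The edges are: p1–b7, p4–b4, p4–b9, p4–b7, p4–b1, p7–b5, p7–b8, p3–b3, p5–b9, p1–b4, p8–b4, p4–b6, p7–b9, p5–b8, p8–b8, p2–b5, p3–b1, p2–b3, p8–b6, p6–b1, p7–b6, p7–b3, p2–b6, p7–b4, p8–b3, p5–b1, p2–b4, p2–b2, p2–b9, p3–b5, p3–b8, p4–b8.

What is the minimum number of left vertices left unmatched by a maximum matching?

0

One maximum matching: p1–b4, p2–b6, p3–b8, p4–b7, p5–b9, p6–b1, p7–b5, p8–b3.
All 8 left vertices are matched, so no larger matching exists.
That matches 8 of the 8, leaving 0 unmatched; no matching can do better.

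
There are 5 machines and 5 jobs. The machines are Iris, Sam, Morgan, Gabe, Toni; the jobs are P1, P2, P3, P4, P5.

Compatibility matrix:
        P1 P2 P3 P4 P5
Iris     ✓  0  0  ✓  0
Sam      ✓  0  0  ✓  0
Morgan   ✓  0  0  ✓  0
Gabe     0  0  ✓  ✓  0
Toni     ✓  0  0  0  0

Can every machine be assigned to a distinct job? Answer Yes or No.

The set {Iris, Sam, Morgan, Toni} has only 2 neighbours ({P1, P4}), so by Hall's theorem at most 3 of the 5 machines can be matched.
Hence no matching covers every machine.

No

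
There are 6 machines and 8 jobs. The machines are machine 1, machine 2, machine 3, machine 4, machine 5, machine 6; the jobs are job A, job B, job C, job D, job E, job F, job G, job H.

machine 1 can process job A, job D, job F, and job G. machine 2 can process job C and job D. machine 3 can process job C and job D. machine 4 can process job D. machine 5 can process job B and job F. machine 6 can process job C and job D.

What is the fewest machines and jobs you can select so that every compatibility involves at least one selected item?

4

{machine 1, machine 5, job C, job D} is a vertex cover of size 4: every edge has an endpoint in this set.
No smaller cover exists because machine 1–job A, machine 2–job C, machine 3–job D, machine 5–job F is a matching of size 4, and a cover must include an endpoint of each of these disjoint edges (König's theorem).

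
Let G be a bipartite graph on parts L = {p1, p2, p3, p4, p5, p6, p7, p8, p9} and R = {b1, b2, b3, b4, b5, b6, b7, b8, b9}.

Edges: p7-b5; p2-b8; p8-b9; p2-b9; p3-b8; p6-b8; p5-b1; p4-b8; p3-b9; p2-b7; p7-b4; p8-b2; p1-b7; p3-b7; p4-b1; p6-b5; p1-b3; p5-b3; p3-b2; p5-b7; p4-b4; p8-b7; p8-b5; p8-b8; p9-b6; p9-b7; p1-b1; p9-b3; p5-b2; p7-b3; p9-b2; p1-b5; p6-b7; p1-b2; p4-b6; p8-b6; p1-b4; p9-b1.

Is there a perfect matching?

Yes

One maximum matching: p1-b1, p2-b9, p3-b2, p4-b6, p5-b3, p6-b8, p7-b4, p8-b5, p9-b7.
All 9 left vertices are covered.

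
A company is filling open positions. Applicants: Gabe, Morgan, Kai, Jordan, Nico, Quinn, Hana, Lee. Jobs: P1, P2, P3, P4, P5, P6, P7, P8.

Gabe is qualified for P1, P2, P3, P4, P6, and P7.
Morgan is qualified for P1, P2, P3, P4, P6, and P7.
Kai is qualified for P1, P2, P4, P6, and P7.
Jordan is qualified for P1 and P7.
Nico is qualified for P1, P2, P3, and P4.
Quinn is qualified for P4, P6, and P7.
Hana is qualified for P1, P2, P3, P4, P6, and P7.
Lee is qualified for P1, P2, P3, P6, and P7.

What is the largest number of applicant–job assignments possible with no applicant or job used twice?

6

For example, pair Gabe→P2, Morgan→P3, Kai→P6, Jordan→P1, Nico→P4, Quinn→P7.
The set {Gabe, Morgan, Kai, Jordan, Nico, Quinn, Hana, Lee} has only 6 neighbours ({P1, P2, P3, P4, P6, P7}), so by Hall's theorem at most 6 of the 8 applicants can be matched.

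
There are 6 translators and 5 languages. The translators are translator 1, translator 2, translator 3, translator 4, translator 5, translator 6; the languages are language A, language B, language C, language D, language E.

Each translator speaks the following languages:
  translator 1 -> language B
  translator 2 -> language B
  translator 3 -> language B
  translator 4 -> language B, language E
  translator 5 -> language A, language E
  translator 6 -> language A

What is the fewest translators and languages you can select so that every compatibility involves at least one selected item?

The 3 edges translator 1–language B, translator 4–language E, translator 5–language A form a matching, so any vertex cover needs at least 3 vertices (one per matched edge).
Conversely {language A, language B, language E} meets every edge and has exactly 3 vertices, so 3 is optimal.

3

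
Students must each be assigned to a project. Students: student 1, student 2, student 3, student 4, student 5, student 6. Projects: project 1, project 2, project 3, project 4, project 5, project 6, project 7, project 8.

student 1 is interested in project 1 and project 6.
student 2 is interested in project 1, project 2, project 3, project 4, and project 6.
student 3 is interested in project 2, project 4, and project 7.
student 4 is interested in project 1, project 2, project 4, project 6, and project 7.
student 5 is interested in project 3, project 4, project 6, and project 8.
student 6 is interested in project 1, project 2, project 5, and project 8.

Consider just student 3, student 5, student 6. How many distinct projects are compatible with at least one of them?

8

The union of neighbours of {student 3, student 5, student 6} is {project 1, project 2, project 3, project 4, project 5, project 6, project 7, project 8}, which has 8 elements.
Since |N(S)| = 8 ≥ |S| = 3, Hall's condition holds for this subset.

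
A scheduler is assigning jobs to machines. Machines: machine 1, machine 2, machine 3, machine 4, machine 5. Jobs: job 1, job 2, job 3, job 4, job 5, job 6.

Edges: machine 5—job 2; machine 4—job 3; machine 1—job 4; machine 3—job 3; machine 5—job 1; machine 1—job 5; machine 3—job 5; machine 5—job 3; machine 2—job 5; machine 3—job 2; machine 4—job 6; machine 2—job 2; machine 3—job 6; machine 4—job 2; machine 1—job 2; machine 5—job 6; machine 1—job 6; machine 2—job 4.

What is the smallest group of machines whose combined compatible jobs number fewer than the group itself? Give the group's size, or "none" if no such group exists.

A matching saturating every machine exists, for instance machine 1→job 4, machine 2→job 5, machine 3→job 3, machine 4→job 6, machine 5→job 2.
By Hall's marriage theorem, this means |N(S)| ≥ |S| for every subset S, so no violating subset exists.

none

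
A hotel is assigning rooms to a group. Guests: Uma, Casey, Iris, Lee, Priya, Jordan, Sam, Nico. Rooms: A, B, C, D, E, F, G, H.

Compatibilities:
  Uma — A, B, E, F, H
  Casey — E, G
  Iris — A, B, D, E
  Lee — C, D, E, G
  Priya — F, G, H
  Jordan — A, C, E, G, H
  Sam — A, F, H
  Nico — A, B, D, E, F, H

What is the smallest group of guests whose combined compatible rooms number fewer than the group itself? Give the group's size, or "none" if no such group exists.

A matching saturating every guest exists, for instance Uma→B, Casey→E, Iris→D, Lee→C, Priya→F, Jordan→G, Sam→H, Nico→A.
By Hall's marriage theorem, this means |N(S)| ≥ |S| for every subset S, so no violating subset exists.

none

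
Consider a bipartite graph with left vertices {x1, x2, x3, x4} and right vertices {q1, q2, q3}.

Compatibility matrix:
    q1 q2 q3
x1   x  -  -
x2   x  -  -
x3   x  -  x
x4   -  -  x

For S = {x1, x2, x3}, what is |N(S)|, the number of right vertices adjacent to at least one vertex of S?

The union of neighbours of {x1, x2, x3} is {q1, q3}, which has 2 elements.
Since |N(S)| = 2 < |S| = 3, Hall's condition fails for this subset.

2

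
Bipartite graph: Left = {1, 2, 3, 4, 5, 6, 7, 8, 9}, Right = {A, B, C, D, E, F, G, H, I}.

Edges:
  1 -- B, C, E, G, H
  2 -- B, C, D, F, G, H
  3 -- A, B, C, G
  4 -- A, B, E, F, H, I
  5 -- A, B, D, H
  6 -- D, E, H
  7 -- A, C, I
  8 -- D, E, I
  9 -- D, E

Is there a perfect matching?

One maximum matching: 1→B, 2→G, 3→C, 4→F, 5→A, 6→H, 7→I, 8→D, 9→E.
All 9 left vertices are covered.

Yes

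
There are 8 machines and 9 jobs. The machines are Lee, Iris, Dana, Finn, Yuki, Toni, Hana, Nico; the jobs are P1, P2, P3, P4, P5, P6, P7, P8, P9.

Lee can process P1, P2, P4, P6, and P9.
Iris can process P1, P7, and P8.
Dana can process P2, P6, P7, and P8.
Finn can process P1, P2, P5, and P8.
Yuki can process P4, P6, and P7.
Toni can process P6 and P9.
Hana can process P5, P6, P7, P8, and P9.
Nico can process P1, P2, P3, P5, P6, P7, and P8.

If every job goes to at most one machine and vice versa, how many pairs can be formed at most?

One maximum matching: Lee–P2, Iris–P7, Dana–P6, Finn–P5, Yuki–P4, Toni–P9, Hana–P8, Nico–P1.
All 8 machines are matched, so no larger matching exists.

8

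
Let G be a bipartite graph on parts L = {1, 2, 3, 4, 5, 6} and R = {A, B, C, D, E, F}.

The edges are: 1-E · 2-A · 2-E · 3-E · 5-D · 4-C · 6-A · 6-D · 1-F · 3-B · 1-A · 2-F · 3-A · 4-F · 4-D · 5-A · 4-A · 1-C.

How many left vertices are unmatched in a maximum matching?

One maximum matching: 1-C, 2-E, 3-B, 4-F, 5-A, 6-D.
This saturates every left vertex, so 6 is the maximum.
That matches 6 of the 6, leaving 0 unmatched; no matching can do better.

0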